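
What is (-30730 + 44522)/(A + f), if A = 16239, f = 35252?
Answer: 13792/51491 ≈ 0.26785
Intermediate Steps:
(-30730 + 44522)/(A + f) = (-30730 + 44522)/(16239 + 35252) = 13792/51491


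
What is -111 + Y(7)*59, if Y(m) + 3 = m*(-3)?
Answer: -1527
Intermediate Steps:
Y(m) = -3 - 3*m (Y(m) = -3 + m*(-3) = -3 - 3*m)
-111 + Y(7)*59 = -111 + (-3 - 3*7)*59 = -111 + (-3 - 21)*59 = -111 - 24*59 = -111 - 1416 = -1527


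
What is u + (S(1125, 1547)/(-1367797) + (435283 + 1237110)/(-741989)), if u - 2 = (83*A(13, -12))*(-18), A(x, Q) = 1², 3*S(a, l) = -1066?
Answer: -4549510800595297/3044670984699 ≈ -1494.3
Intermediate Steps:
S(a, l) = -1066/3 (S(a, l) = (⅓)*(-1066) = -1066/3)
A(x, Q) = 1
u = -1492 (u = 2 + (83*1)*(-18) = 2 + 83*(-18) = 2 - 1494 = -1492)
u + (S(1125, 1547)/(-1367797) + (435283 + 1237110)/(-741989)) = -1492 + (-1066/3/(-1367797) + (435283 + 1237110)/(-741989)) = -1492 + (-1066/3*(-1/1367797) + 1672393*(-1/741989)) = -1492 + (1066/4103391 - 1672393/741989) = -1492 - 6861691424389/3044670984699 = -4549510800595297/3044670984699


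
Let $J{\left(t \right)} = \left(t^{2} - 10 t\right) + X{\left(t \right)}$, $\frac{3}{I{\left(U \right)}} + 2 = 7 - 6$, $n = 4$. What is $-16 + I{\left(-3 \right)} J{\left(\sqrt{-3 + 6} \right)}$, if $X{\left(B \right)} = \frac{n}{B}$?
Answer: $-25 + 26 \sqrt{3} \approx 20.033$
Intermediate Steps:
$X{\left(B \right)} = \frac{4}{B}$
$I{\left(U \right)} = -3$ ($I{\left(U \right)} = \frac{3}{-2 + \left(7 - 6\right)} = \frac{3}{-2 + 1} = \frac{3}{-1} = 3 \left(-1\right) = -3$)
$J{\left(t \right)} = t^{2} - 10 t + \frac{4}{t}$ ($J{\left(t \right)} = \left(t^{2} - 10 t\right) + \frac{4}{t} = t^{2} - 10 t + \frac{4}{t}$)
$-16 + I{\left(-3 \right)} J{\left(\sqrt{-3 + 6} \right)} = -16 - 3 \frac{4 + \left(\sqrt{-3 + 6}\right)^{2} \left(-10 + \sqrt{-3 + 6}\right)}{\sqrt{-3 + 6}} = -16 - 3 \frac{4 + \left(\sqrt{3}\right)^{2} \left(-10 + \sqrt{3}\right)}{\sqrt{3}} = -16 - 3 \frac{\sqrt{3}}{3} \left(4 + 3 \left(-10 + \sqrt{3}\right)\right) = -16 - 3 \frac{\sqrt{3}}{3} \left(4 - \left(30 - 3 \sqrt{3}\right)\right) = -16 - 3 \frac{\sqrt{3}}{3} \left(-26 + 3 \sqrt{3}\right) = -16 - 3 \frac{\sqrt{3} \left(-26 + 3 \sqrt{3}\right)}{3} = -16 - \sqrt{3} \left(-26 + 3 \sqrt{3}\right)$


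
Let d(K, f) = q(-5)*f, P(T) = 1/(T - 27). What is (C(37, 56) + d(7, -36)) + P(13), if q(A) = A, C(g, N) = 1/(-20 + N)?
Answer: 45349/252 ≈ 179.96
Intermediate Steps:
P(T) = 1/(-27 + T)
d(K, f) = -5*f
(C(37, 56) + d(7, -36)) + P(13) = (1/(-20 + 56) - 5*(-36)) + 1/(-27 + 13) = (1/36 + 180) + 1/(-14) = (1/36 + 180) - 1/14 = 6481/36 - 1/14 = 45349/252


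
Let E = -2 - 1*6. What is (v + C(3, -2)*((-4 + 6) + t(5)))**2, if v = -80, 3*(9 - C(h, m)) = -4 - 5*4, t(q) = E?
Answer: 33124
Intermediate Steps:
E = -8 (E = -2 - 6 = -8)
t(q) = -8
C(h, m) = 17 (C(h, m) = 9 - (-4 - 5*4)/3 = 9 - (-4 - 20)/3 = 9 - 1/3*(-24) = 9 + 8 = 17)
(v + C(3, -2)*((-4 + 6) + t(5)))**2 = (-80 + 17*((-4 + 6) - 8))**2 = (-80 + 17*(2 - 8))**2 = (-80 + 17*(-6))**2 = (-80 - 102)**2 = (-182)**2 = 33124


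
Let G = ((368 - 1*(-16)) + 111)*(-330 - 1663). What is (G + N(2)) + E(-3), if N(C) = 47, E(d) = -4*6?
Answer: -986512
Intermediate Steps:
E(d) = -24
G = -986535 (G = ((368 + 16) + 111)*(-1993) = (384 + 111)*(-1993) = 495*(-1993) = -986535)
(G + N(2)) + E(-3) = (-986535 + 47) - 24 = -986488 - 24 = -986512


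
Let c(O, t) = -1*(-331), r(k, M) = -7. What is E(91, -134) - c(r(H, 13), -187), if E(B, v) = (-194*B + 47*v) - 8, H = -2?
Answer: -24291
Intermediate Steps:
E(B, v) = -8 - 194*B + 47*v
c(O, t) = 331
E(91, -134) - c(r(H, 13), -187) = (-8 - 194*91 + 47*(-134)) - 1*331 = (-8 - 17654 - 6298) - 331 = -23960 - 331 = -24291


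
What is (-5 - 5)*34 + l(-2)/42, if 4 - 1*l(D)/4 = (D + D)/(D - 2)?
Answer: -2378/7 ≈ -339.71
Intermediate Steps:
l(D) = 16 - 8*D/(-2 + D) (l(D) = 16 - 4*(D + D)/(D - 2) = 16 - 4*2*D/(-2 + D) = 16 - 8*D/(-2 + D))
(-5 - 5)*34 + l(-2)/42 = (-5 - 5)*34 + (8*(-4 - 2)/(-2 - 2))/42 = -10*34 + (8*(-6)/(-4))*(1/42) = -340 + (8*(-¼)*(-6))*(1/42) = -340 + 12*(1/42) = -340 + 2/7 = -2378/7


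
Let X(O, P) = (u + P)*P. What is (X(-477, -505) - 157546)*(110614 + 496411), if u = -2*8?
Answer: 64076951975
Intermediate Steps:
u = -16
X(O, P) = P*(-16 + P) (X(O, P) = (-16 + P)*P = P*(-16 + P))
(X(-477, -505) - 157546)*(110614 + 496411) = (-505*(-16 - 505) - 157546)*(110614 + 496411) = (-505*(-521) - 157546)*607025 = (263105 - 157546)*607025 = 105559*607025 = 64076951975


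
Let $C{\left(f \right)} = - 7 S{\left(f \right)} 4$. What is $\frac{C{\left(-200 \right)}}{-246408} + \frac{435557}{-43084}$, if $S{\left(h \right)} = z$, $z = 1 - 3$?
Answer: $- \frac{13415892745}{1327030284} \approx -10.11$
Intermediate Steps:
$z = -2$
$S{\left(h \right)} = -2$
$C{\left(f \right)} = 56$ ($C{\left(f \right)} = \left(-7\right) \left(-2\right) 4 = 14 \cdot 4 = 56$)
$\frac{C{\left(-200 \right)}}{-246408} + \frac{435557}{-43084} = \frac{56}{-246408} + \frac{435557}{-43084} = 56 \left(- \frac{1}{246408}\right) + 435557 \left(- \frac{1}{43084}\right) = - \frac{7}{30801} - \frac{435557}{43084} = - \frac{13415892745}{1327030284}$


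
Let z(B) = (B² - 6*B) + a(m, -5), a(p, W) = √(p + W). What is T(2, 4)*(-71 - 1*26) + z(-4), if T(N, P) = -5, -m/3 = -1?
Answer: 525 + I*√2 ≈ 525.0 + 1.4142*I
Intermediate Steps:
m = 3 (m = -3*(-1) = 3)
a(p, W) = √(W + p)
z(B) = B² - 6*B + I*√2 (z(B) = (B² - 6*B) + √(-5 + 3) = (B² - 6*B) + √(-2) = (B² - 6*B) + I*√2 = B² - 6*B + I*√2)
T(2, 4)*(-71 - 1*26) + z(-4) = -5*(-71 - 1*26) + ((-4)² - 6*(-4) + I*√2) = -5*(-71 - 26) + (16 + 24 + I*√2) = -5*(-97) + (40 + I*√2) = 485 + (40 + I*√2) = 525 + I*√2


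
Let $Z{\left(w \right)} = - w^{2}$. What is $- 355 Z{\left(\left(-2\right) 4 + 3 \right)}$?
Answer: $8875$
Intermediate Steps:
$- 355 Z{\left(\left(-2\right) 4 + 3 \right)} = - 355 \left(- \left(\left(-2\right) 4 + 3\right)^{2}\right) = - 355 \left(- \left(-8 + 3\right)^{2}\right) = - 355 \left(- \left(-5\right)^{2}\right) = - 355 \left(\left(-1\right) 25\right) = \left(-355\right) \left(-25\right) = 8875$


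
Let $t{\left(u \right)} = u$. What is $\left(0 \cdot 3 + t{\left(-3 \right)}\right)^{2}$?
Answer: $9$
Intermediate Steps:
$\left(0 \cdot 3 + t{\left(-3 \right)}\right)^{2} = \left(0 \cdot 3 - 3\right)^{2} = \left(0 - 3\right)^{2} = \left(-3\right)^{2} = 9$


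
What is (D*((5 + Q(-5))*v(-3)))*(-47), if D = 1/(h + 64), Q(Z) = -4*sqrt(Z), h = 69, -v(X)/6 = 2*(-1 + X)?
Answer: -11280/133 + 9024*I*sqrt(5)/133 ≈ -84.812 + 151.72*I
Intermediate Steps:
v(X) = 12 - 12*X (v(X) = -12*(-1 + X) = -6*(-2 + 2*X) = 12 - 12*X)
D = 1/133 (D = 1/(69 + 64) = 1/133 ≈ 0.0075188)
(D*((5 + Q(-5))*v(-3)))*(-47) = (((5 - 4*I*sqrt(5))*(12 - 12*(-3)))/133)*(-47) = (((5 - 4*I*sqrt(5))*(12 + 36))/133)*(-47) = (((5 - 4*I*sqrt(5))*48)/133)*(-47) = ((240 - 192*I*sqrt(5))/133)*(-47) = (240/133 - 192*I*sqrt(5)/133)*(-47) = -11280/133 + 9024*I*sqrt(5)/133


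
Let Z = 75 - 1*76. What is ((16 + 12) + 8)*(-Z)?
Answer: 36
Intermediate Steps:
Z = -1 (Z = 75 - 76 = -1)
((16 + 12) + 8)*(-Z) = ((16 + 12) + 8)*(-1*(-1)) = (28 + 8)*1 = 36*1 = 36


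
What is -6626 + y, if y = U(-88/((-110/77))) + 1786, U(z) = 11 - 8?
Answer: -4837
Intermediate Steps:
U(z) = 3
y = 1789 (y = 3 + 1786 = 1789)
-6626 + y = -6626 + 1789 = -4837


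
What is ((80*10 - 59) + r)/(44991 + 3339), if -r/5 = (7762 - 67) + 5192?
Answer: -31847/24165 ≈ -1.3179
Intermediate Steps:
r = -64435 (r = -5*((7762 - 67) + 5192) = -5*(7695 + 5192) = -5*12887 = -64435)
((80*10 - 59) + r)/(44991 + 3339) = ((80*10 - 59) - 64435)/(44991 + 3339) = ((800 - 59) - 64435)/48330 = (741 - 64435)*(1/48330) = -63694*1/48330 = -31847/24165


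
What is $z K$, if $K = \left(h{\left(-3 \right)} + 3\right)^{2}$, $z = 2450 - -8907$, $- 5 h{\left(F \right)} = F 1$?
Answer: $\frac{3679668}{25} \approx 1.4719 \cdot 10^{5}$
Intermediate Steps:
$h{\left(F \right)} = - \frac{F}{5}$ ($h{\left(F \right)} = - \frac{F 1}{5} = - \frac{F}{5}$)
$z = 11357$ ($z = 2450 + 8907 = 11357$)
$K = \frac{324}{25}$ ($K = \left(\left(- \frac{1}{5}\right) \left(-3\right) + 3\right)^{2} = \left(\frac{3}{5} + 3\right)^{2} = \left(\frac{18}{5}\right)^{2} = \frac{324}{25} \approx 12.96$)
$z K = 11357 \cdot \frac{324}{25} = \frac{3679668}{25}$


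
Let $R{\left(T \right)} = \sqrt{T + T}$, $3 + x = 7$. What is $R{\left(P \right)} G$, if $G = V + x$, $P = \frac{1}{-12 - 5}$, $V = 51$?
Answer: $\frac{55 i \sqrt{34}}{17} \approx 18.865 i$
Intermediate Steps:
$x = 4$ ($x = -3 + 7 = 4$)
$P = - \frac{1}{17}$ ($P = \frac{1}{-17} = - \frac{1}{17} \approx -0.058824$)
$R{\left(T \right)} = \sqrt{2} \sqrt{T}$ ($R{\left(T \right)} = \sqrt{2 T} = \sqrt{2} \sqrt{T}$)
$G = 55$ ($G = 51 + 4 = 55$)
$R{\left(P \right)} G = \sqrt{2} \sqrt{- \frac{1}{17}} \cdot 55 = \sqrt{2} \frac{i \sqrt{17}}{17} \cdot 55 = \frac{i \sqrt{34}}{17} \cdot 55 = \frac{55 i \sqrt{34}}{17}$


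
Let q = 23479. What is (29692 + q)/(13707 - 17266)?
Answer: -53171/3559 ≈ -14.940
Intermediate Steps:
(29692 + q)/(13707 - 17266) = (29692 + 23479)/(13707 - 17266) = 53171/(-3559) = 53171*(-1/3559) = -53171/3559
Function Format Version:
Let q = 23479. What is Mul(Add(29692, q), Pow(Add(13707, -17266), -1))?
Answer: Rational(-53171, 3559) ≈ -14.940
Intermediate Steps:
Mul(Add(29692, q), Pow(Add(13707, -17266), -1)) = Mul(Add(29692, 23479), Pow(Add(13707, -17266), -1)) = Mul(53171, Pow(-3559, -1)) = Mul(53171, Rational(-1, 3559)) = Rational(-53171, 3559)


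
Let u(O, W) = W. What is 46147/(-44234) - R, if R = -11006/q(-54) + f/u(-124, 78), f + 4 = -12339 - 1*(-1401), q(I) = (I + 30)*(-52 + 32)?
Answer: 11190407303/69005040 ≈ 162.17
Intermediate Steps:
q(I) = -600 - 20*I (q(I) = (30 + I)*(-20) = -600 - 20*I)
f = -10942 (f = -4 + (-12339 - 1*(-1401)) = -4 + (-12339 + 1401) = -4 - 10938 = -10942)
R = -509219/3120 (R = -11006/(-600 - 20*(-54)) - 10942/78 = -11006/(-600 + 1080) - 10942*1/78 = -11006/480 - 5471/39 = -11006*1/480 - 5471/39 = -5503/240 - 5471/39 = -509219/3120 ≈ -163.21)
46147/(-44234) - R = 46147/(-44234) - 1*(-509219/3120) = 46147*(-1/44234) + 509219/3120 = -46147/44234 + 509219/3120 = 11190407303/69005040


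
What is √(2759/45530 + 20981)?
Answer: √43493337880170/45530 ≈ 144.85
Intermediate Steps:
√(2759/45530 + 20981) = √(955267689/45530) = √43493337880170/45530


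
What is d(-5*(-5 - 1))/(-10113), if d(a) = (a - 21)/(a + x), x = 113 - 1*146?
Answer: 1/3371 ≈ 0.00029665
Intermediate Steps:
x = -33 (x = 113 - 146 = -33)
d(a) = (-21 + a)/(-33 + a) (d(a) = (a - 21)/(a - 33) = (-21 + a)/(-33 + a))
d(-5*(-5 - 1))/(-10113) = ((-21 - 5*(-5 - 1))/(-33 - 5*(-5 - 1)))/(-10113) = ((-21 - 5*(-6))/(-33 - 5*(-6)))*(-1/10113) = ((-21 + 30)/(-33 + 30))*(-1/10113) = (9/(-3))*(-1/10113) = -1/3*9*(-1/10113) = -3*(-1/10113) = 1/3371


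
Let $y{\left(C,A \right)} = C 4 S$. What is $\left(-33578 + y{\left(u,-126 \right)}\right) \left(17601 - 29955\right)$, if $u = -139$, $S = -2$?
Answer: $401084964$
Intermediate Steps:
$y{\left(C,A \right)} = - 8 C$ ($y{\left(C,A \right)} = C 4 \left(-2\right) = 4 C \left(-2\right) = - 8 C$)
$\left(-33578 + y{\left(u,-126 \right)}\right) \left(17601 - 29955\right) = \left(-33578 - -1112\right) \left(17601 - 29955\right) = \left(-33578 + 1112\right) \left(-12354\right) = \left(-32466\right) \left(-12354\right) = 401084964$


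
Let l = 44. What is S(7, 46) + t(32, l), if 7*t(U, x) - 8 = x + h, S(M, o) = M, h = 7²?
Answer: 150/7 ≈ 21.429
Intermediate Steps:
h = 49
t(U, x) = 57/7 + x/7 (t(U, x) = 8/7 + (x + 49)/7 = 8/7 + (49 + x)/7 = 8/7 + (7 + x/7) = 57/7 + x/7)
S(7, 46) + t(32, l) = 7 + (57/7 + (⅐)*44) = 7 + (57/7 + 44/7) = 7 + 101/7 = 150/7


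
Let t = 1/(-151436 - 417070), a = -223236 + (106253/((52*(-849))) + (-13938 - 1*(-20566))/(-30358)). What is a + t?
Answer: -4724828849053986401/21164925413164 ≈ -2.2324e+5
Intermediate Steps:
a = -149597223744871/670122492 (a = -223236 + (106253/(-44148) + (-13938 + 20566)*(-1/30358)) = -223236 + (106253*(-1/44148) + 6628*(-1/30358)) = -223236 + (-106253/44148 - 3314/15179) = -223236 - 1759120759/670122492 = -149597223744871/670122492 ≈ -2.2324e+5)
t = -1/568506 (t = 1/(-568506) = -1/568506 ≈ -1.7590e-6)
a + t = -149597223744871/670122492 - 1/568506 = -4724828849053986401/21164925413164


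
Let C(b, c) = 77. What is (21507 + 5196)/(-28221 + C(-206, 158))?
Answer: -26703/28144 ≈ -0.94880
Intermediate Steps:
(21507 + 5196)/(-28221 + C(-206, 158)) = (21507 + 5196)/(-28221 + 77) = 26703/(-28144) = 26703*(-1/28144) = -26703/28144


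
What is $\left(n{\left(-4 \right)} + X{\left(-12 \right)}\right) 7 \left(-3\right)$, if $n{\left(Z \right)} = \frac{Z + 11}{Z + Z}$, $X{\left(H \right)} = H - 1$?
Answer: $\frac{2331}{8} \approx 291.38$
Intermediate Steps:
$X{\left(H \right)} = -1 + H$ ($X{\left(H \right)} = H - 1 = -1 + H$)
$n{\left(Z \right)} = \frac{11 + Z}{2 Z}$
$\left(n{\left(-4 \right)} + X{\left(-12 \right)}\right) 7 \left(-3\right) = \left(\frac{11 - 4}{2 \left(-4\right)} - 13\right) 7 \left(-3\right) = \left(\frac{1}{2} \left(- \frac{1}{4}\right) 7 - 13\right) \left(-21\right) = \left(- \frac{7}{8} - 13\right) \left(-21\right) = \left(- \frac{111}{8}\right) \left(-21\right) = \frac{2331}{8}$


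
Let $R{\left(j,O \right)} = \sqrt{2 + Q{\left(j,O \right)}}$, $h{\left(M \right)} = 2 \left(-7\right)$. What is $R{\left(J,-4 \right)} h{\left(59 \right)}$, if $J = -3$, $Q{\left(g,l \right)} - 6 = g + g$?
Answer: $- 14 \sqrt{2} \approx -19.799$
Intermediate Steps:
$Q{\left(g,l \right)} = 6 + 2 g$ ($Q{\left(g,l \right)} = 6 + \left(g + g\right) = 6 + 2 g$)
$h{\left(M \right)} = -14$
$R{\left(j,O \right)} = \sqrt{8 + 2 j}$ ($R{\left(j,O \right)} = \sqrt{2 + \left(6 + 2 j\right)} = \sqrt{8 + 2 j}$)
$R{\left(J,-4 \right)} h{\left(59 \right)} = \sqrt{8 + 2 \left(-3\right)} \left(-14\right) = \sqrt{8 - 6} \left(-14\right) = \sqrt{2} \left(-14\right) = - 14 \sqrt{2}$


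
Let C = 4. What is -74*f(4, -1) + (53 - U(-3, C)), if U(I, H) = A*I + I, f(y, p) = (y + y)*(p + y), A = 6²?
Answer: -1612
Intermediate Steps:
A = 36
f(y, p) = 2*y*(p + y) (f(y, p) = (2*y)*(p + y) = 2*y*(p + y))
U(I, H) = 37*I (U(I, H) = 36*I + I = 37*I)
-74*f(4, -1) + (53 - U(-3, C)) = -148*4*(-1 + 4) + (53 - 37*(-3)) = -148*4*3 + (53 - 1*(-111)) = -74*24 + (53 + 111) = -1776 + 164 = -1612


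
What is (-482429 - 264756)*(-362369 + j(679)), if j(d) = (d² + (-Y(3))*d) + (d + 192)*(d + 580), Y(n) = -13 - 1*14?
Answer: -906779232890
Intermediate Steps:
Y(n) = -27 (Y(n) = -13 - 14 = -27)
j(d) = d² + 27*d + (192 + d)*(580 + d) (j(d) = (d² + (-1*(-27))*d) + (d + 192)*(d + 580) = (d² + 27*d) + (192 + d)*(580 + d) = d² + 27*d + (192 + d)*(580 + d))
(-482429 - 264756)*(-362369 + j(679)) = (-482429 - 264756)*(-362369 + (111360 + 2*679² + 799*679)) = -747185*(-362369 + (111360 + 2*461041 + 542521)) = -747185*(-362369 + (111360 + 922082 + 542521)) = -747185*(-362369 + 1575963) = -747185*1213594 = -906779232890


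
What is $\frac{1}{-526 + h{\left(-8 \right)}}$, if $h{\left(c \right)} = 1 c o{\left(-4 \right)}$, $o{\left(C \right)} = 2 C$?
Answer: $- \frac{1}{462} \approx -0.0021645$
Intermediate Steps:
$h{\left(c \right)} = - 8 c$ ($h{\left(c \right)} = 1 c 2 \left(-4\right) = c \left(-8\right) = - 8 c$)
$\frac{1}{-526 + h{\left(-8 \right)}} = \frac{1}{-526 - -64} = \frac{1}{-526 + 64} = \frac{1}{-462} = - \frac{1}{462}$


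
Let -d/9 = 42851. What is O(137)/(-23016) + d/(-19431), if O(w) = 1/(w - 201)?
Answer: 63120553583/3180258816 ≈ 19.848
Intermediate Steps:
O(w) = 1/(-201 + w)
d = -385659 (d = -9*42851 = -385659)
O(137)/(-23016) + d/(-19431) = 1/((-201 + 137)*(-23016)) - 385659/(-19431) = -1/23016/(-64) - 385659*(-1/19431) = -1/64*(-1/23016) + 42851/2159 = 1/1473024 + 42851/2159 = 63120553583/3180258816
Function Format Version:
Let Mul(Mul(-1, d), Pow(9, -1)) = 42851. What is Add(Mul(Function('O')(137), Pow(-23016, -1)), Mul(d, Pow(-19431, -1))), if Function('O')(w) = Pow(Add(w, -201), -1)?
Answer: Rational(63120553583, 3180258816) ≈ 19.848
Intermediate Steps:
Function('O')(w) = Pow(Add(-201, w), -1)
d = -385659 (d = Mul(-9, 42851) = -385659)
Add(Mul(Function('O')(137), Pow(-23016, -1)), Mul(d, Pow(-19431, -1))) = Add(Mul(Pow(Add(-201, 137), -1), Pow(-23016, -1)), Mul(-385659, Pow(-19431, -1))) = Add(Mul(Pow(-64, -1), Rational(-1, 23016)), Mul(-385659, Rational(-1, 19431))) = Add(Mul(Rational(-1, 64), Rational(-1, 23016)), Rational(42851, 2159)) = Add(Rational(1, 1473024), Rational(42851, 2159)) = Rational(63120553583, 3180258816)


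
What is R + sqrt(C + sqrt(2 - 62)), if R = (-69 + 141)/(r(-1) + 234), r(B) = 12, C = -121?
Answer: 12/41 + sqrt(-121 + 2*I*sqrt(15)) ≈ 0.64459 + 11.006*I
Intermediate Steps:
R = 12/41 (R = (-69 + 141)/(12 + 234) = 72/246 = 72*(1/246) = 12/41 ≈ 0.29268)
R + sqrt(C + sqrt(2 - 62)) = 12/41 + sqrt(-121 + sqrt(2 - 62)) = 12/41 + sqrt(-121 + sqrt(-60)) = 12/41 + sqrt(-121 + 2*I*sqrt(15))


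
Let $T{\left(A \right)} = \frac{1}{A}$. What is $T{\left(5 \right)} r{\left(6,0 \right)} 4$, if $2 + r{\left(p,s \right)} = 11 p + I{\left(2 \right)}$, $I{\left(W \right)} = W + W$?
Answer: $\frac{272}{5} \approx 54.4$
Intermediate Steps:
$I{\left(W \right)} = 2 W$
$r{\left(p,s \right)} = 2 + 11 p$ ($r{\left(p,s \right)} = -2 + \left(11 p + 2 \cdot 2\right) = -2 + \left(11 p + 4\right) = -2 + \left(4 + 11 p\right) = 2 + 11 p$)
$T{\left(5 \right)} r{\left(6,0 \right)} 4 = \frac{2 + 11 \cdot 6}{5} \cdot 4 = \frac{2 + 66}{5} \cdot 4 = \frac{1}{5} \cdot 68 \cdot 4 = \frac{68}{5} \cdot 4 = \frac{272}{5}$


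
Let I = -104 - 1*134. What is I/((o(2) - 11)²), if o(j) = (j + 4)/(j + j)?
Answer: -952/361 ≈ -2.6371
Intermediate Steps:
o(j) = (4 + j)/(2*j) (o(j) = (4 + j)/((2*j)) = (4 + j)*(1/(2*j)) = (4 + j)/(2*j))
I = -238 (I = -104 - 134 = -238)
I/((o(2) - 11)²) = -238/((½)*(4 + 2)/2 - 11)² = -238/((½)*(½)*6 - 11)² = -238/(3/2 - 11)² = -238/((-19/2)²) = -238/361/4 = -238*4/361 = -952/361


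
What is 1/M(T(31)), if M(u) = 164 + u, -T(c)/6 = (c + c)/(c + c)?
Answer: 1/158 ≈ 0.0063291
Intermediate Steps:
T(c) = -6 (T(c) = -6*(c + c)/(c + c) = -6*2*c/(2*c) = -6*2*c*1/(2*c) = -6*1 = -6)
1/M(T(31)) = 1/(164 - 6) = 1/158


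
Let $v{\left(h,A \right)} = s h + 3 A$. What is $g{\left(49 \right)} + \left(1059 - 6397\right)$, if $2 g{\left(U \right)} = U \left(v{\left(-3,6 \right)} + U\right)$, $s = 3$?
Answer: $-3917$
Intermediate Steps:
$v{\left(h,A \right)} = 3 A + 3 h$ ($v{\left(h,A \right)} = 3 h + 3 A = 3 A + 3 h$)
$g{\left(U \right)} = \frac{U \left(9 + U\right)}{2}$ ($g{\left(U \right)} = \frac{U \left(\left(3 \cdot 6 + 3 \left(-3\right)\right) + U\right)}{2} = \frac{U \left(\left(18 - 9\right) + U\right)}{2} = \frac{U \left(9 + U\right)}{2}$)
$g{\left(49 \right)} + \left(1059 - 6397\right) = \frac{1}{2} \cdot 49 \left(9 + 49\right) + \left(1059 - 6397\right) = \frac{1}{2} \cdot 49 \cdot 58 - 5338 = 1421 - 5338 = -3917$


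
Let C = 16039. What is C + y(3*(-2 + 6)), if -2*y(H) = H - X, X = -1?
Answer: 32065/2 ≈ 16033.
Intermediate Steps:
y(H) = -½ - H/2 (y(H) = -(H - 1*(-1))/2 = -(H + 1)/2 = -(1 + H)/2 = -½ - H/2)
C + y(3*(-2 + 6)) = 16039 + (-½ - 3*(-2 + 6)/2) = 16039 + (-½ - 3*4/2) = 16039 + (-½ - ½*12) = 16039 + (-½ - 6) = 16039 - 13/2 = 32065/2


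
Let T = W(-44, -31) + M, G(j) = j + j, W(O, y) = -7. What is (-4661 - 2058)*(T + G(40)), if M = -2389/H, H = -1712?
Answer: -855765435/1712 ≈ -4.9986e+5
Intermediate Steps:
G(j) = 2*j
M = 2389/1712 (M = -2389/(-1712) = -2389*(-1/1712) = 2389/1712 ≈ 1.3954)
T = -9595/1712 (T = -7 + 2389/1712 = -9595/1712 ≈ -5.6046)
(-4661 - 2058)*(T + G(40)) = (-4661 - 2058)*(-9595/1712 + 2*40) = -6719*(-9595/1712 + 80) = -6719*127365/1712 = -855765435/1712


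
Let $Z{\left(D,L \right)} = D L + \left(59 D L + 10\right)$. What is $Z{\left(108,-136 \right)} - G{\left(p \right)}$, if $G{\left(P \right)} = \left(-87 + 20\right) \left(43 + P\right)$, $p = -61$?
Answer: $-882476$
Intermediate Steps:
$G{\left(P \right)} = -2881 - 67 P$ ($G{\left(P \right)} = - 67 \left(43 + P\right) = -2881 - 67 P$)
$Z{\left(D,L \right)} = 10 + 60 D L$ ($Z{\left(D,L \right)} = D L + \left(59 D L + 10\right) = D L + \left(10 + 59 D L\right) = 10 + 60 D L$)
$Z{\left(108,-136 \right)} - G{\left(p \right)} = \left(10 + 60 \cdot 108 \left(-136\right)\right) - \left(-2881 - -4087\right) = \left(10 - 881280\right) - \left(-2881 + 4087\right) = -881270 - 1206 = -882476$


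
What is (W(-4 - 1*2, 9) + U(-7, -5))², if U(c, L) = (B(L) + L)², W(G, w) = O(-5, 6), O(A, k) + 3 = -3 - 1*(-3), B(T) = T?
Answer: 9409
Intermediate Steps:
O(A, k) = -3 (O(A, k) = -3 + (-3 - 1*(-3)) = -3 + (-3 + 3) = -3 + 0 = -3)
W(G, w) = -3
U(c, L) = 4*L² (U(c, L) = (L + L)² = (2*L)² = 4*L²)
(W(-4 - 1*2, 9) + U(-7, -5))² = (-3 + 4*(-5)²)² = (-3 + 4*25)² = (-3 + 100)² = 97² = 9409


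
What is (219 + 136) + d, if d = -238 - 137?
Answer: -20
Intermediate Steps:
d = -375
(219 + 136) + d = (219 + 136) - 375 = 355 - 375 = -20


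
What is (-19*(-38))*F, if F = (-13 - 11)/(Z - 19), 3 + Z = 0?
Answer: 8664/11 ≈ 787.64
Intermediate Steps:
Z = -3 (Z = -3 + 0 = -3)
F = 12/11 (F = (-13 - 11)/(-3 - 19) = -24/(-22) = -24*(-1/22) = 12/11 ≈ 1.0909)
(-19*(-38))*F = -19*(-38)*(12/11) = 722*(12/11) = 8664/11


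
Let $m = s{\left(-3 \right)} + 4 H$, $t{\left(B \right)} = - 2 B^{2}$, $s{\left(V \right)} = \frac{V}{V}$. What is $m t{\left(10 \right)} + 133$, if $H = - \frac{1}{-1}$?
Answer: $-867$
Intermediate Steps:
$H = 1$ ($H = \left(-1\right) \left(-1\right) = 1$)
$s{\left(V \right)} = 1$
$m = 5$ ($m = 1 + 4 \cdot 1 = 1 + 4 = 5$)
$m t{\left(10 \right)} + 133 = 5 \left(- 2 \cdot 10^{2}\right) + 133 = 5 \left(\left(-2\right) 100\right) + 133 = 5 \left(-200\right) + 133 = -1000 + 133 = -867$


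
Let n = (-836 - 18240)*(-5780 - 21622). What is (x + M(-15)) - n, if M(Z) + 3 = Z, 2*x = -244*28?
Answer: -522723986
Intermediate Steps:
x = -3416 (x = (-244*28)/2 = (½)*(-6832) = -3416)
M(Z) = -3 + Z
n = 522720552 (n = -19076*(-27402) = 522720552)
(x + M(-15)) - n = (-3416 + (-3 - 15)) - 1*522720552 = (-3416 - 18) - 522720552 = -3434 - 522720552 = -522723986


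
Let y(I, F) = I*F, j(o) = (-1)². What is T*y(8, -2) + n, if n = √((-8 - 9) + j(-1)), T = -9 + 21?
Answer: -192 + 4*I ≈ -192.0 + 4.0*I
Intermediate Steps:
j(o) = 1
T = 12
y(I, F) = F*I
n = 4*I (n = √((-8 - 9) + 1) = √(-17 + 1) = √(-16) = 4*I ≈ 4.0*I)
T*y(8, -2) + n = 12*(-2*8) + 4*I = 12*(-16) + 4*I = -192 + 4*I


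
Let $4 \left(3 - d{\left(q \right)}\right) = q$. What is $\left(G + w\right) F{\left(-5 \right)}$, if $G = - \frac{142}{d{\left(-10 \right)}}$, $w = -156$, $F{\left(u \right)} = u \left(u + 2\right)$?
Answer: $- \frac{30000}{11} \approx -2727.3$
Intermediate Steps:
$F{\left(u \right)} = u \left(2 + u\right)$
$d{\left(q \right)} = 3 - \frac{q}{4}$
$G = - \frac{284}{11}$ ($G = - \frac{142}{3 - - \frac{5}{2}} = - \frac{142}{3 + \frac{5}{2}} = - \frac{142}{\frac{11}{2}} = \left(-142\right) \frac{2}{11} = - \frac{284}{11} \approx -25.818$)
$\left(G + w\right) F{\left(-5 \right)} = \left(- \frac{284}{11} - 156\right) \left(- 5 \left(2 - 5\right)\right) = - \frac{2000 \left(\left(-5\right) \left(-3\right)\right)}{11} = \left(- \frac{2000}{11}\right) 15 = - \frac{30000}{11}$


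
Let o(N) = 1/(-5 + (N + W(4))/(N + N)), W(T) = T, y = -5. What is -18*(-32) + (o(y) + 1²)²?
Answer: 1384497/2401 ≈ 576.63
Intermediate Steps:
o(N) = 1/(-5 + (4 + N)/(2*N)) (o(N) = 1/(-5 + (N + 4)/(N + N)) = 1/(-5 + (4 + N)/((2*N))) = 1/(-5 + (4 + N)*(1/(2*N))) = 1/(-5 + (4 + N)/(2*N)))
-18*(-32) + (o(y) + 1²)² = -18*(-32) + (-2*(-5)/(-4 + 9*(-5)) + 1²)² = 576 + (-2*(-5)/(-4 - 45) + 1)² = 576 + (-2*(-5)/(-49) + 1)² = 576 + (-2*(-5)*(-1/49) + 1)² = 576 + (-10/49 + 1)² = 576 + (39/49)² = 576 + 1521/2401 = 1384497/2401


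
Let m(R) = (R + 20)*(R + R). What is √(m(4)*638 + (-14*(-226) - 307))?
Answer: √125353 ≈ 354.05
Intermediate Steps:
m(R) = 2*R*(20 + R) (m(R) = (20 + R)*(2*R) = 2*R*(20 + R))
√(m(4)*638 + (-14*(-226) - 307)) = √((2*4*(20 + 4))*638 + (-14*(-226) - 307)) = √((2*4*24)*638 + (3164 - 307)) = √(192*638 + 2857) = √(122496 + 2857) = √125353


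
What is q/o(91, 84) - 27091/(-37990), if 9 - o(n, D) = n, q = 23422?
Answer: -443790159/1557590 ≈ -284.92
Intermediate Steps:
o(n, D) = 9 - n
q/o(91, 84) - 27091/(-37990) = 23422/(9 - 1*91) - 27091/(-37990) = 23422/(9 - 91) - 27091*(-1/37990) = 23422/(-82) + 27091/37990 = 23422*(-1/82) + 27091/37990 = -11711/41 + 27091/37990 = -443790159/1557590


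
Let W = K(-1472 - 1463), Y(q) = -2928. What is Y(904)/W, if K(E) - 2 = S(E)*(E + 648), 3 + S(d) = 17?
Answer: 61/667 ≈ 0.091454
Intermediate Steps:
S(d) = 14 (S(d) = -3 + 17 = 14)
K(E) = 9074 + 14*E (K(E) = 2 + 14*(E + 648) = 2 + 14*(648 + E) = 2 + (9072 + 14*E) = 9074 + 14*E)
W = -32016 (W = 9074 + 14*(-1472 - 1463) = 9074 + 14*(-2935) = 9074 - 41090 = -32016)
Y(904)/W = -2928/(-32016) = -2928*(-1/32016) = 61/667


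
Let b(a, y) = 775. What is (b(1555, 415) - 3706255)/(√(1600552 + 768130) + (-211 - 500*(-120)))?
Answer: -221546943720/3572355839 + 3705480*√2368682/3572355839 ≈ -60.421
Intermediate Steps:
(b(1555, 415) - 3706255)/(√(1600552 + 768130) + (-211 - 500*(-120))) = (775 - 3706255)/(√(1600552 + 768130) + (-211 - 500*(-120))) = -3705480/(√2368682 + (-211 + 60000)) = -3705480/(√2368682 + 59789) = -3705480/(59789 + √2368682)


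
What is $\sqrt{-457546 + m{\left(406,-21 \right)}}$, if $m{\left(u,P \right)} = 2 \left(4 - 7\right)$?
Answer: $4 i \sqrt{28597} \approx 676.43 i$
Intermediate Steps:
$m{\left(u,P \right)} = -6$ ($m{\left(u,P \right)} = 2 \left(-3\right) = -6$)
$\sqrt{-457546 + m{\left(406,-21 \right)}} = \sqrt{-457546 - 6} = \sqrt{-457552} = 4 i \sqrt{28597}$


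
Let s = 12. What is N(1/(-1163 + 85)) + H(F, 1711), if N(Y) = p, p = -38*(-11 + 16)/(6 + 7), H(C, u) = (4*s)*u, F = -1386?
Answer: 1067474/13 ≈ 82113.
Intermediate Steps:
H(C, u) = 48*u (H(C, u) = (4*12)*u = 48*u)
p = -190/13 ≈ -14.615
N(Y) = -190/13
N(1/(-1163 + 85)) + H(F, 1711) = -190/13 + 48*1711 = -190/13 + 82128 = 1067474/13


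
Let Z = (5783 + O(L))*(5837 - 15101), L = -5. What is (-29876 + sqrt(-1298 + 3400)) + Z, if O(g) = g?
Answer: -53557268 + sqrt(2102) ≈ -5.3557e+7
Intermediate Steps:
Z = -53527392 (Z = (5783 - 5)*(5837 - 15101) = 5778*(-9264) = -53527392)
(-29876 + sqrt(-1298 + 3400)) + Z = (-29876 + sqrt(-1298 + 3400)) - 53527392 = (-29876 + sqrt(2102)) - 53527392 = -53557268 + sqrt(2102)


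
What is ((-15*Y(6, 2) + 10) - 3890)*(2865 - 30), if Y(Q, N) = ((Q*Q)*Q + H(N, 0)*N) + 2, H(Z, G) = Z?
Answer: -20440350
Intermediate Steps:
Y(Q, N) = 2 + N² + Q³ (Y(Q, N) = ((Q*Q)*Q + N*N) + 2 = (Q²*Q + N²) + 2 = (Q³ + N²) + 2 = (N² + Q³) + 2 = 2 + N² + Q³)
((-15*Y(6, 2) + 10) - 3890)*(2865 - 30) = ((-15*(2 + 2² + 6³) + 10) - 3890)*(2865 - 30) = ((-15*(2 + 4 + 216) + 10) - 3890)*2835 = ((-15*222 + 10) - 3890)*2835 = ((-3330 + 10) - 3890)*2835 = (-3320 - 3890)*2835 = -7210*2835 = -20440350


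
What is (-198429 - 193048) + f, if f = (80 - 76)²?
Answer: -391461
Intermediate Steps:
f = 16 (f = 4² = 16)
(-198429 - 193048) + f = (-198429 - 193048) + 16 = -391477 + 16 = -391461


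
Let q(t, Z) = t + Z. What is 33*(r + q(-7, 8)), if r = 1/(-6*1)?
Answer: 55/2 ≈ 27.500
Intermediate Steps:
q(t, Z) = Z + t
r = -⅙ (r = 1/(-6) = -⅙ ≈ -0.16667)
33*(r + q(-7, 8)) = 33*(-⅙ + (8 - 7)) = 33*(-⅙ + 1) = 33*(⅚) = 55/2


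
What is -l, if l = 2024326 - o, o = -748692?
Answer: -2773018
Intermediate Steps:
l = 2773018 (l = 2024326 - 1*(-748692) = 2024326 + 748692 = 2773018)
-l = -1*2773018 = -2773018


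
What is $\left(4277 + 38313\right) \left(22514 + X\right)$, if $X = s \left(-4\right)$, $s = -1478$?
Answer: $1210663340$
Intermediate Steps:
$X = 5912$ ($X = \left(-1478\right) \left(-4\right) = 5912$)
$\left(4277 + 38313\right) \left(22514 + X\right) = \left(4277 + 38313\right) \left(22514 + 5912\right) = 42590 \cdot 28426 = 1210663340$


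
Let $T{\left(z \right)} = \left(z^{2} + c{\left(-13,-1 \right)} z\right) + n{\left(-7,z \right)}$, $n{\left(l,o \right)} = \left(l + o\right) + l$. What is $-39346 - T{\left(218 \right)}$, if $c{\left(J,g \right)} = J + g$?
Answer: $-84022$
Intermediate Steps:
$n{\left(l,o \right)} = o + 2 l$
$T{\left(z \right)} = -14 + z^{2} - 13 z$ ($T{\left(z \right)} = \left(z^{2} + \left(-13 - 1\right) z\right) + \left(z + 2 \left(-7\right)\right) = \left(z^{2} - 14 z\right) + \left(z - 14\right) = \left(z^{2} - 14 z\right) + \left(-14 + z\right) = -14 + z^{2} - 13 z$)
$-39346 - T{\left(218 \right)} = -39346 - \left(-14 + 218^{2} - 2834\right) = -39346 - \left(-14 + 47524 - 2834\right) = -39346 - 44676 = -84022$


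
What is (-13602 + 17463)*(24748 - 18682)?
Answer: 23420826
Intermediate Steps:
(-13602 + 17463)*(24748 - 18682) = 3861*6066 = 23420826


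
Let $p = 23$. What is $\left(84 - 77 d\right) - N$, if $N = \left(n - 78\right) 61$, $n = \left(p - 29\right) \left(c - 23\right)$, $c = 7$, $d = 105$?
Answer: $-9099$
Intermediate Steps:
$n = 96$ ($n = \left(23 - 29\right) \left(7 - 23\right) = \left(-6\right) \left(-16\right) = 96$)
$N = 1098$ ($N = \left(96 - 78\right) 61 = 18 \cdot 61 = 1098$)
$\left(84 - 77 d\right) - N = \left(84 - 8085\right) - 1098 = -8001 - 1098 = -9099$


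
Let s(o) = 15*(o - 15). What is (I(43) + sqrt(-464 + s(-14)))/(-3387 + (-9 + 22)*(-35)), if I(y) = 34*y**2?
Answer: -1849/113 - I*sqrt(899)/3842 ≈ -16.363 - 0.0078041*I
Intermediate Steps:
s(o) = -225 + 15*o (s(o) = 15*(-15 + o) = -225 + 15*o)
(I(43) + sqrt(-464 + s(-14)))/(-3387 + (-9 + 22)*(-35)) = (34*43**2 + sqrt(-464 + (-225 + 15*(-14))))/(-3387 + (-9 + 22)*(-35)) = (34*1849 + sqrt(-464 + (-225 - 210)))/(-3387 + 13*(-35)) = (62866 + sqrt(-464 - 435))/(-3387 - 455) = (62866 + sqrt(-899))/(-3842) = (62866 + I*sqrt(899))*(-1/3842) = -1849/113 - I*sqrt(899)/3842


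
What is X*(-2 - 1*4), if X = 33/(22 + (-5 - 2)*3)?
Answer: -198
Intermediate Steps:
X = 33 (X = 33/(22 - 7*3) = 33/(22 - 21) = 33/1 = 33*1 = 33)
X*(-2 - 1*4) = 33*(-2 - 1*4) = 33*(-2 - 4) = 33*(-6) = -198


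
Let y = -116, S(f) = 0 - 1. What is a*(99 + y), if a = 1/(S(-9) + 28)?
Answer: -17/27 ≈ -0.62963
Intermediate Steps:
S(f) = -1
a = 1/27 (a = 1/(-1 + 28) = 1/27 ≈ 0.037037)
a*(99 + y) = (99 - 116)/27 = (1/27)*(-17) = -17/27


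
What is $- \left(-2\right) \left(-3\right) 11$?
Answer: $-66$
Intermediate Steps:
$- \left(-2\right) \left(-3\right) 11 = \left(-1\right) 6 \cdot 11 = \left(-6\right) 11 = -66$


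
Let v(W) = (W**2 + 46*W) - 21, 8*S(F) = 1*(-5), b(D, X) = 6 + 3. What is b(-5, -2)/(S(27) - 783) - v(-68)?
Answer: -9246847/6269 ≈ -1475.0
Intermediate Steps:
b(D, X) = 9
S(F) = -5/8 (S(F) = (1*(-5))/8 = (1/8)*(-5) = -5/8)
v(W) = -21 + W**2 + 46*W
b(-5, -2)/(S(27) - 783) - v(-68) = 9/(-5/8 - 783) - (-21 + (-68)**2 + 46*(-68)) = 9/(-6269/8) - (-21 + 4624 - 3128) = 9*(-8/6269) - 1*1475 = -72/6269 - 1475 = -9246847/6269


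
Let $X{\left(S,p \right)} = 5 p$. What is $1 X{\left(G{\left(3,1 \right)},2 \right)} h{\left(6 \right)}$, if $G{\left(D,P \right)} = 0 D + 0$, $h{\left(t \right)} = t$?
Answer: $60$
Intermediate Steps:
$G{\left(D,P \right)} = 0$ ($G{\left(D,P \right)} = 0 + 0 = 0$)
$1 X{\left(G{\left(3,1 \right)},2 \right)} h{\left(6 \right)} = 1 \cdot 5 \cdot 2 \cdot 6 = 1 \cdot 10 \cdot 6 = 10 \cdot 6 = 60$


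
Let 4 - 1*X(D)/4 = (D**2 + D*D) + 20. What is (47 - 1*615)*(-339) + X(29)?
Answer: 185760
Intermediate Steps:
X(D) = -64 - 8*D**2 (X(D) = 16 - 4*((D**2 + D*D) + 20) = 16 - 4*((D**2 + D**2) + 20) = 16 - 4*(2*D**2 + 20) = 16 - 4*(20 + 2*D**2) = 16 + (-80 - 8*D**2) = -64 - 8*D**2)
(47 - 1*615)*(-339) + X(29) = (47 - 1*615)*(-339) + (-64 - 8*29**2) = (47 - 615)*(-339) + (-64 - 8*841) = -568*(-339) + (-64 - 6728) = 192552 - 6792 = 185760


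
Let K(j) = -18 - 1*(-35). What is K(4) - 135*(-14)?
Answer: 1907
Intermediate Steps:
K(j) = 17 (K(j) = -18 + 35 = 17)
K(4) - 135*(-14) = 17 - 135*(-14) = 17 + 1890 = 1907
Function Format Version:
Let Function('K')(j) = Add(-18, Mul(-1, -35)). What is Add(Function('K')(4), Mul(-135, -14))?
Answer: 1907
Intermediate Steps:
Function('K')(j) = 17 (Function('K')(j) = Add(-18, 35) = 17)
Add(Function('K')(4), Mul(-135, -14)) = Add(17, Mul(-135, -14)) = Add(17, 1890) = 1907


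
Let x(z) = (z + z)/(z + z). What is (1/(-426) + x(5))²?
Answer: 180625/181476 ≈ 0.99531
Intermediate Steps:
x(z) = 1 (x(z) = (2*z)/((2*z)) = (2*z)*(1/(2*z)) = 1)
(1/(-426) + x(5))² = (1/(-426) + 1)² = (-1/426 + 1)² = (425/426)² = 180625/181476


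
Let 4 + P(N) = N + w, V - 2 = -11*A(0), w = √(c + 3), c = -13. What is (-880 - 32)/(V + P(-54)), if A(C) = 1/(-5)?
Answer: 1226640/72611 + 22800*I*√10/72611 ≈ 16.893 + 0.99296*I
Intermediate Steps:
w = I*√10 (w = √(-13 + 3) = √(-10) = I*√10 ≈ 3.1623*I)
A(C) = -⅕
V = 21/5 (V = 2 - 11*(-⅕) = 2 + 11/5 = 21/5 ≈ 4.2000)
P(N) = -4 + N + I*√10 (P(N) = -4 + (N + I*√10) = -4 + N + I*√10)
(-880 - 32)/(V + P(-54)) = (-880 - 32)/(21/5 + (-4 - 54 + I*√10)) = -912/(21/5 + (-58 + I*√10)) = -912/(-269/5 + I*√10)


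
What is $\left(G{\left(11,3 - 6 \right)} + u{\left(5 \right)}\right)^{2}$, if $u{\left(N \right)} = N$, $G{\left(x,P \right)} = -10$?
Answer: $25$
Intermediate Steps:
$\left(G{\left(11,3 - 6 \right)} + u{\left(5 \right)}\right)^{2} = \left(-10 + 5\right)^{2} = \left(-5\right)^{2} = 25$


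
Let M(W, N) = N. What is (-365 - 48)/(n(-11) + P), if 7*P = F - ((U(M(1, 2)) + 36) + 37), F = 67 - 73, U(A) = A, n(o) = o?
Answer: 2891/158 ≈ 18.297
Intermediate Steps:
F = -6
P = -81/7 (P = (-6 - ((2 + 36) + 37))/7 = (-6 - (38 + 37))/7 = (-6 - 1*75)/7 = (-6 - 75)/7 = (⅐)*(-81) = -81/7 ≈ -11.571)
(-365 - 48)/(n(-11) + P) = (-365 - 48)/(-11 - 81/7) = -413/(-158/7) = -413*(-7/158) = 2891/158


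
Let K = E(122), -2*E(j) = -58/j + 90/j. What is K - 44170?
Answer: -2694378/61 ≈ -44170.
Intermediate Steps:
E(j) = -16/j (E(j) = -(-58/j + 90/j)/2 = -16/j)
K = -8/61 (K = -16/122 = -16*1/122 = -8/61 ≈ -0.13115)
K - 44170 = -8/61 - 44170 = -2694378/61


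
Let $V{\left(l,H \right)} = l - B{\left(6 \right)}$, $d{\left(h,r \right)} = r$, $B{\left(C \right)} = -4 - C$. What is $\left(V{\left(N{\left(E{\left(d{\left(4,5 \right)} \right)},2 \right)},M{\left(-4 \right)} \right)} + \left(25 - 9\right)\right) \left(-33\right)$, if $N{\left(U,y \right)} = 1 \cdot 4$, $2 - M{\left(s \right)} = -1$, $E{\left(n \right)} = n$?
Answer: $-990$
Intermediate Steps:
$M{\left(s \right)} = 3$ ($M{\left(s \right)} = 2 - -1 = 2 + 1 = 3$)
$N{\left(U,y \right)} = 4$
$V{\left(l,H \right)} = 10 + l$ ($V{\left(l,H \right)} = l - \left(-4 - 6\right) = l - -10 = l + 10 = 10 + l$)
$\left(V{\left(N{\left(E{\left(d{\left(4,5 \right)} \right)},2 \right)},M{\left(-4 \right)} \right)} + \left(25 - 9\right)\right) \left(-33\right) = \left(\left(10 + 4\right) + \left(25 - 9\right)\right) \left(-33\right) = \left(14 + 16\right) \left(-33\right) = 30 \left(-33\right) = -990$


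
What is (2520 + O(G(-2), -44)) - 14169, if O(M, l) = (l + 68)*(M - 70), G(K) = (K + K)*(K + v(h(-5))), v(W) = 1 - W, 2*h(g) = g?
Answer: -13473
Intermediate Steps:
h(g) = g/2
G(K) = 2*K*(7/2 + K) (G(K) = (K + K)*(K + (1 - (-5)/2)) = (2*K)*(K + (1 - 1*(-5/2))) = (2*K)*(K + (1 + 5/2)) = (2*K)*(K + 7/2) = (2*K)*(7/2 + K) = 2*K*(7/2 + K))
O(M, l) = (-70 + M)*(68 + l) (O(M, l) = (68 + l)*(-70 + M) = (-70 + M)*(68 + l))
(2520 + O(G(-2), -44)) - 14169 = (2520 + (-4760 - 70*(-44) + 68*(-2*(7 + 2*(-2))) - 2*(7 + 2*(-2))*(-44))) - 14169 = (2520 + (-4760 + 3080 + 68*(-2*(7 - 4)) - 2*(7 - 4)*(-44))) - 14169 = (2520 + (-4760 + 3080 + 68*(-2*3) - 2*3*(-44))) - 14169 = (2520 + (-4760 + 3080 + 68*(-6) - 6*(-44))) - 14169 = (2520 + (-4760 + 3080 - 408 + 264)) - 14169 = (2520 - 1824) - 14169 = 696 - 14169 = -13473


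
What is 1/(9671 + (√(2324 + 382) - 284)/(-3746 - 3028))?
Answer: 221887917906/2145887356720169 + 3387*√2706/2145887356720169 ≈ 0.00010340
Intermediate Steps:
1/(9671 + (√(2324 + 382) - 284)/(-3746 - 3028)) = 1/(9671 + (√2706 - 284)/(-6774)) = 1/(9671 + (-284 + √2706)*(-1/6774)) = 1/(9671 + (142/3387 - √2706/6774)) = 1/(32755819/3387 - √2706/6774)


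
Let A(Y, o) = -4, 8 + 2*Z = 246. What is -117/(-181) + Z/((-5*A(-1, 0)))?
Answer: 23879/3620 ≈ 6.5964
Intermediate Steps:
Z = 119 (Z = -4 + (½)*246 = -4 + 123 = 119)
-117/(-181) + Z/((-5*A(-1, 0))) = -117/(-181) + 119/((-5*(-4))) = -117*(-1/181) + 119/20 = 117/181 + 119*(1/20) = 117/181 + 119/20 = 23879/3620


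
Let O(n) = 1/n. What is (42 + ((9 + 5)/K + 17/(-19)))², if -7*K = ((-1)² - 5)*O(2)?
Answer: 2930944/361 ≈ 8119.0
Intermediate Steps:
K = 2/7 (K = -((-1)² - 5)/(7*2) = -(1 - 5)/(7*2) = -(-4)/(7*2) = -⅐*(-2) = 2/7 ≈ 0.28571)
(42 + ((9 + 5)/K + 17/(-19)))² = (42 + ((9 + 5)/(2/7) + 17/(-19)))² = (42 + (14*(7/2) + 17*(-1/19)))² = (42 + (49 - 17/19))² = (42 + 914/19)² = (1712/19)² = 2930944/361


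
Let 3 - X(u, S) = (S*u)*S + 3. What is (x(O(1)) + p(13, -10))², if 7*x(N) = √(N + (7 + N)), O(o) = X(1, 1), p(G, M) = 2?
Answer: (14 + √5)²/49 ≈ 5.3798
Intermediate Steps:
X(u, S) = -u*S² (X(u, S) = 3 - ((S*u)*S + 3) = 3 - (u*S² + 3) = 3 - (3 + u*S²) = 3 + (-3 - u*S²) = -u*S²)
O(o) = -1 (O(o) = -1*1*1² = -1*1*1 = -1)
x(N) = √(7 + 2*N)/7 (x(N) = √(N + (7 + N))/7 = √(7 + 2*N)/7)
(x(O(1)) + p(13, -10))² = (√(7 + 2*(-1))/7 + 2)² = (√(7 - 2)/7 + 2)² = (√5/7 + 2)² = (2 + √5/7)²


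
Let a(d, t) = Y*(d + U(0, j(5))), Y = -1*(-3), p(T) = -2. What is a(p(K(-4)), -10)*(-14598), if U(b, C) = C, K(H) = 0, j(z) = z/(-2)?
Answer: 197073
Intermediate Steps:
j(z) = -z/2 (j(z) = z*(-½) = -z/2)
Y = 3
a(d, t) = -15/2 + 3*d (a(d, t) = 3*(d - ½*5) = 3*(d - 5/2) = 3*(-5/2 + d) = -15/2 + 3*d)
a(p(K(-4)), -10)*(-14598) = (-15/2 + 3*(-2))*(-14598) = (-15/2 - 6)*(-14598) = -27/2*(-14598) = 197073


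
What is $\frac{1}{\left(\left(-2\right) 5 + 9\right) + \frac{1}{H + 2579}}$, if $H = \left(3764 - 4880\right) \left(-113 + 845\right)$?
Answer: $- \frac{814333}{814334} \approx -1.0$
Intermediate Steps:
$H = -816912$ ($H = \left(-1116\right) 732 = -816912$)
$\frac{1}{\left(\left(-2\right) 5 + 9\right) + \frac{1}{H + 2579}} = \frac{1}{\left(\left(-2\right) 5 + 9\right) + \frac{1}{-816912 + 2579}} = \frac{1}{\left(-10 + 9\right) + \frac{1}{-814333}} = \frac{1}{-1 - \frac{1}{814333}} = \frac{1}{- \frac{814334}{814333}} = - \frac{814333}{814334}$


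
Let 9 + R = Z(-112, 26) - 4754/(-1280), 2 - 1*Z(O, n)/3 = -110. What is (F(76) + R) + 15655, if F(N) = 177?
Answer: 10344137/640 ≈ 16163.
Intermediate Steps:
Z(O, n) = 336 (Z(O, n) = 6 - 3*(-110) = 6 + 330 = 336)
R = 211657/640 (R = -9 + (336 - 4754/(-1280)) = -9 + (336 - 4754*(-1/1280)) = -9 + (336 + 2377/640) = -9 + 217417/640 = 211657/640 ≈ 330.71)
(F(76) + R) + 15655 = (177 + 211657/640) + 15655 = 324937/640 + 15655 = 10344137/640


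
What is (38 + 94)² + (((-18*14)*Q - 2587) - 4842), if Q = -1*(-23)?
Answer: 4199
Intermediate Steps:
Q = 23
(38 + 94)² + (((-18*14)*Q - 2587) - 4842) = (38 + 94)² + ((-18*14*23 - 2587) - 4842) = 132² + ((-252*23 - 2587) - 4842) = 17424 + ((-5796 - 2587) - 4842) = 17424 + (-8383 - 4842) = 17424 - 13225 = 4199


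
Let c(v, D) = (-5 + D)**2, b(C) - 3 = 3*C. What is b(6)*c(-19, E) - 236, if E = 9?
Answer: 100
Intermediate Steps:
b(C) = 3 + 3*C
b(6)*c(-19, E) - 236 = (3 + 3*6)*(-5 + 9)**2 - 236 = (3 + 18)*4**2 - 236 = 21*16 - 236 = 336 - 236 = 100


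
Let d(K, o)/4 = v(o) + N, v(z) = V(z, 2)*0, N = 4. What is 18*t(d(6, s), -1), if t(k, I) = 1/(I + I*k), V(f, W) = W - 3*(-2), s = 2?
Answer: -18/17 ≈ -1.0588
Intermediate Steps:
V(f, W) = 6 + W (V(f, W) = W + 6 = 6 + W)
v(z) = 0 (v(z) = (6 + 2)*0 = 8*0 = 0)
d(K, o) = 16 (d(K, o) = 4*(0 + 4) = 4*4 = 16)
18*t(d(6, s), -1) = 18*(1/((-1)*(1 + 16))) = 18*(-1/17) = -18/17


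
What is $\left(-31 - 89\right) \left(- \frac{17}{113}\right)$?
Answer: $\frac{2040}{113} \approx 18.053$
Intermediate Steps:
$\left(-31 - 89\right) \left(- \frac{17}{113}\right) = - 120 \left(\left(-17\right) \frac{1}{113}\right) = \left(-120\right) \left(- \frac{17}{113}\right) = \frac{2040}{113}$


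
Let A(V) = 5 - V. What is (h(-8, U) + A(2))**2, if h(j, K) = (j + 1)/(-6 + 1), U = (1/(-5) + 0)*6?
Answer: 484/25 ≈ 19.360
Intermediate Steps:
U = -6/5 (U = (-1/5 + 0)*6 = -1/5*6 = -6/5 ≈ -1.2000)
h(j, K) = -1/5 - j/5 (h(j, K) = (1 + j)/(-5) = (1 + j)*(-1/5) = -1/5 - j/5)
(h(-8, U) + A(2))**2 = ((-1/5 - 1/5*(-8)) + (5 - 1*2))**2 = ((-1/5 + 8/5) + (5 - 2))**2 = (7/5 + 3)**2 = (22/5)**2 = 484/25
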